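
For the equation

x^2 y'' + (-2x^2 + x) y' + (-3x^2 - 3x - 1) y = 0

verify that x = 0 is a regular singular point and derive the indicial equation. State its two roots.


Divide by x^2 to reach normal form y'' + P_1(x) y' + P_2(x) y = 0 with P_1(x) = -2 + 1/x and P_2(x) = -3 - 3/x - 1/x^2.
x = 0 is a singular point because the y'-coefficient -2 + 1/x has a pole at x = 0 and the y-coefficient -3 - 3/x - 1/x^2 has a pole at x = 0.
It is a regular singular point because x P_1(x) = p(x) = 1 - 2x and x^2 P_2(x) = q(x) = -3x^2 - 3x - 1 are polynomials, hence analytic at x = 0.
p(0) = 1,  q(0) = -1.
Indicial equation: r(r-1) + p(0) r + q(0) = 0, i.e. r^2 + (p(0) - 1) r + q(0) = 0, i.e. r^2 - 1 = 0.
Discriminant: (0)^2 - 4(-1) = 4, so r = (0 ± 2)/2.
Solving: r_1 = 1, r_2 = -1.

indicial: r^2 - 1 = 0; roots r_1 = 1, r_2 = -1


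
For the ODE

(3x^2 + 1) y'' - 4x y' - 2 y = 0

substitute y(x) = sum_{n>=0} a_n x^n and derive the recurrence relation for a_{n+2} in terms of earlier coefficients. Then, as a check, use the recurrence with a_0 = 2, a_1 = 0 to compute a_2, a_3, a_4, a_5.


Substitute y = sum_n a_n x^n.
(1 + 3 x^2) y'' contributes (n+2)(n+1) a_{n+2} + 3 n(n-1) a_n at x^n.
-4 x y'(x) contributes -4 n a_n at x^n.
-2 y(x) contributes -2 a_n at x^n.
Matching x^n: (n+2)(n+1) a_{n+2} + (3 n(n-1) - 4 n - 2) a_n = 0.
Thus a_{n+2} = (-3 n(n-1) + 4 n + 2) / ((n+1)(n+2)) * a_n.

Check with a_0 = 2, a_1 = 0 (apply the recurrence for n = 0, 1, 2, 3): a_0 = 2, a_1 = 0, a_2 = 2, a_3 = 0, a_4 = 2/3, a_5 = 0.

a_(n+2) = (-3 n(n-1) + 4 n + 2) / ((n+1)(n+2)) * a_n; check: a_0 = 2, a_1 = 0, a_2 = 2, a_3 = 0, a_4 = 2/3, a_5 = 0


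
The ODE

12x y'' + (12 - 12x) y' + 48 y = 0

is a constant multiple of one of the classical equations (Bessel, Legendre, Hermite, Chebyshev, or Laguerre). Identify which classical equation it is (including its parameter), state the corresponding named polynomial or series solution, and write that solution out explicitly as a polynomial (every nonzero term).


All three coefficients share the factor 12; dividing through by 12 gives  x y'' + (1 - x) y' + 4 y = 0.
This matches the Laguerre equation x y'' + (1 - x) y' + n y = 0 with n = 4; the polynomial solution is L_4(x).
With y = sum_k a_k x^k, matching x^k gives (k+1)k a_{k+1} + (k+1) a_{k+1} - k a_k + n a_k = 0, i.e. (k+1)^2 a_{k+1} = (k - n) a_k = (k - 4) a_k. The right side vanishes at k = 4, so the series terminates at degree 4.
Standard normalization L_n(0) = 1 gives a_0 = 1. Work upward with a_{k+1} = (k - 4) a_k / (k+1)^2:
  a_1 = (0 - 4)(1) / 1^2 = -4/1 = -4
  a_2 = (1 - 4)(-4) / 2^2 = 12/4 = 3
  a_3 = (2 - 4)(3) / 3^2 = -6/9 = -2/3
  a_4 = (3 - 4)(-2/3) / 4^2 = (2/3)/16 = 1/24
Hence L_4(x) = x^4/24 - 2 x^3/3 + 3 x^2 - 4 x + 1.

L_4(x); series = x^4/24 - 2 x^3/3 + 3 x^2 - 4 x + 1


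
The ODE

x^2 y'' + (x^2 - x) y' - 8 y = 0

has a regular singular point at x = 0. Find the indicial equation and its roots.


Divide by x^2 to reach normal form y'' + P_1(x) y' + P_2(x) y = 0 with P_1(x) = 1 - 1/x and P_2(x) = -8/x^2.
x = 0 is a singular point because the y'-coefficient 1 - 1/x has a pole at x = 0 and the y-coefficient -8/x^2 has a pole at x = 0.
It is a regular singular point because x P_1(x) = p(x) = x - 1 and x^2 P_2(x) = q(x) = -8 are polynomials, hence analytic at x = 0.
p(0) = -1,  q(0) = -8.
Indicial equation: r(r-1) + p(0) r + q(0) = 0, i.e. r^2 + (p(0) - 1) r + q(0) = 0, i.e. r^2 - 2 r - 8 = 0.
Discriminant: (-2)^2 - 4(-8) = 36, so r = (2 ± 6)/2.
Solving: r_1 = 4, r_2 = -2.

indicial: r^2 - 2 r - 8 = 0; roots r_1 = 4, r_2 = -2


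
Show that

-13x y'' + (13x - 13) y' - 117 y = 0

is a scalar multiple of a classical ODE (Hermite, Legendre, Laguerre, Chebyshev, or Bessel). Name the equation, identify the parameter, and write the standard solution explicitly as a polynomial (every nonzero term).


All three coefficients share the factor -13; dividing through by -13 gives  x y'' + (1 - x) y' + 9 y = 0.
This matches the Laguerre equation x y'' + (1 - x) y' + n y = 0 with n = 9; the polynomial solution is L_9(x).
With y = sum_k a_k x^k, matching x^k gives (k+1)k a_{k+1} + (k+1) a_{k+1} - k a_k + n a_k = 0, i.e. (k+1)^2 a_{k+1} = (k - n) a_k = (k - 9) a_k. The right side vanishes at k = 9, so the series terminates at degree 9.
Standard normalization L_n(0) = 1 gives a_0 = 1. Work upward with a_{k+1} = (k - 9) a_k / (k+1)^2:
  a_1 = (0 - 9)(1) / 1^2 = -9/1 = -9
  a_2 = (1 - 9)(-9) / 2^2 = 72/4 = 18
  a_3 = (2 - 9)(18) / 3^2 = -126/9 = -14
  a_4 = (3 - 9)(-14) / 4^2 = 84/16 = 21/4
  a_5 = (4 - 9)(21/4) / 5^2 = (-105/4)/25 = -21/20
  a_6 = (5 - 9)(-21/20) / 6^2 = (21/5)/36 = 7/60
  a_7 = (6 - 9)(7/60) / 7^2 = (-7/20)/49 = -1/140
  a_8 = (7 - 9)(-1/140) / 8^2 = (1/70)/64 = 1/4480
  a_9 = (8 - 9)(1/4480) / 9^2 = (-1/4480)/81 = -1/362880
Hence L_9(x) = -x^9/362880 + x^8/4480 - x^7/140 + 7 x^6/60 - 21 x^5/20 + 21 x^4/4 - 14 x^3 + 18 x^2 - 9 x + 1.

L_9(x); series = -x^9/362880 + x^8/4480 - x^7/140 + 7 x^6/60 - 21 x^5/20 + 21 x^4/4 - 14 x^3 + 18 x^2 - 9 x + 1


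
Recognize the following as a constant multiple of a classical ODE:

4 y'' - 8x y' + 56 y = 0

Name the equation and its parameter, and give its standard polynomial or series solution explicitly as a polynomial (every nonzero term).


All three coefficients share the factor 4; dividing through by 4 gives  y'' - 2x y' + 14 y = 0.
This matches the Hermite equation y'' - 2x y' + 2n y = 0 with 2n = 14, so n = 7; the polynomial solution is H_7(x).
With y = sum_k a_k x^k, matching x^k gives (k+2)(k+1) a_{k+2} = 2(k - n) a_k = 2(k - 7) a_k. The right side vanishes at k = 7, so the series with the parity of 7 terminates at degree 7.
Standard normalization: leading coefficient of H_n is 2^n, so a_7 = 2^7 = 128. Work downward with a_k = (k+1)(k+2) a_{k+2} / (2(k - n)):
  a_5 = (6)(7)(128) / (2(5 - 7)) = 5376/(-4) = -1344
  a_3 = (4)(5)(-1344) / (2(3 - 7)) = -26880/(-8) = 3360
  a_1 = (2)(3)(3360) / (2(1 - 7)) = 20160/(-12) = -1680
Hence H_7(x) = 128 x^7 - 1344 x^5 + 3360 x^3 - 1680 x.

H_7(x); series = 128 x^7 - 1344 x^5 + 3360 x^3 - 1680 x


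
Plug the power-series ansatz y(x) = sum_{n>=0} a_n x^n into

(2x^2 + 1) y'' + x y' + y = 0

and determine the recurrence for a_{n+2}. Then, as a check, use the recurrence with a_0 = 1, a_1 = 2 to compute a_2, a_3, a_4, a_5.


Substitute y = sum_n a_n x^n.
(1 + 2 x^2) y'' contributes (n+2)(n+1) a_{n+2} + 2 n(n-1) a_n at x^n.
x y'(x) contributes n a_n at x^n.
y(x) contributes 1 a_n at x^n.
Matching x^n: (n+2)(n+1) a_{n+2} + (2 n(n-1) + n + 1) a_n = 0.
Thus a_{n+2} = (-2 n(n-1) - n - 1) / ((n+1)(n+2)) * a_n.

Check with a_0 = 1, a_1 = 2 (apply the recurrence for n = 0, 1, 2, 3): a_0 = 1, a_1 = 2, a_2 = -1/2, a_3 = -2/3, a_4 = 7/24, a_5 = 8/15.

a_(n+2) = (-2 n(n-1) - n - 1) / ((n+1)(n+2)) * a_n; check: a_0 = 1, a_1 = 2, a_2 = -1/2, a_3 = -2/3, a_4 = 7/24, a_5 = 8/15


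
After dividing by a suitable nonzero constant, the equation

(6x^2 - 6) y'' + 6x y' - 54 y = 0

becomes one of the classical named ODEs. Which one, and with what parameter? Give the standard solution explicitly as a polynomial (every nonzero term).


All three coefficients share the factor -6; dividing through by -6 gives  (1 - x^2) y'' - x y' + 9 y = 0.
This matches the Chebyshev equation (1 - x^2) y'' - x y' + n^2 y = 0 (note the -x y' term, not -2x y') with n^2 = 9, so n = 3; the polynomial solution is T_3(x).
With y = sum_k a_k x^k, matching x^k gives (k+2)(k+1) a_{k+2} = (k^2 - n^2) a_k = (k - 3)(k + 3) a_k. The right side vanishes at k = 3, so the series with the parity of 3 terminates at degree 3.
Standard normalization: leading coefficient of T_n is 2^(n-1), so a_3 = 2^2 = 4. Work downward with a_k = (k+1)(k+2) a_{k+2} / ((k - 3)(k + 3)):
  a_1 = (2)(3)(4) / ((1 - 3)(1 + 3)) = 24/(-8) = -3
Hence T_3(x) = 4 x^3 - 3 x.

T_3(x); series = 4 x^3 - 3 x


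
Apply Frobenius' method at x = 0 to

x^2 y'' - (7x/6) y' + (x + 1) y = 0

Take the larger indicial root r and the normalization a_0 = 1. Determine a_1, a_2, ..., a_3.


Write in Frobenius form y'' + (p(x)/x) y' + (q(x)/x^2) y = 0:
  p(x) = -7/6,  q(x) = x + 1.
Indicial equation: r(r-1) + (-7/6) r + (1) = 0 -> roots r_1 = 3/2, r_2 = 2/3.
Take r = r_1 = 3/2. Let y(x) = x^r sum_{n>=0} a_n x^n with a_0 = 1.
Substitute y = x^r sum a_n x^n and match x^{r+n}. The recurrence is
  D(n) a_n + 1 a_{n-1} = 0,  where D(n) = (r+n)(r+n-1) + (-7/6)(r+n) + (1).
  a_n = -1 / D(n) * a_{n-1}.
Since the indicial polynomial factors as (r - r_1)(r - r_2), D(n) = (r_1 + n - r_1)(r_1 + n - r_2) = n(n + 5/6).
Evaluating step by step (a_0 = 1):
  n = 1: D(1) = 1(1 + 5/6) = 11/6; numerator = -1(1) = -1; a_1 = (-1)/(11/6) = -6/11
  n = 2: D(2) = 2(2 + 5/6) = 17/3; numerator = -1(-6/11) = 6/11; a_2 = (6/11)/(17/3) = 18/187
  n = 3: D(3) = 3(3 + 5/6) = 23/2; numerator = -1(18/187) = -18/187; a_3 = (-18/187)/(23/2) = -36/4301

r = 3/2; a_0 = 1; a_1 = -6/11; a_2 = 18/187; a_3 = -36/4301


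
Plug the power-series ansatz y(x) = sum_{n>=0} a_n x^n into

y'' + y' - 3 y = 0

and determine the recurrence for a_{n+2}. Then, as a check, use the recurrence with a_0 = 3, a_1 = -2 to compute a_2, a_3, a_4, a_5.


Substitute y = sum_n a_n x^n.
y''(x) has coefficient (n+2)(n+1) a_{n+2} at x^n;
y'(x) has coefficient (n+1) a_{n+1} at x^n;
-3 y(x) has coefficient -3 a_n at x^n.
Matching x^n: (n+2)(n+1) a_{n+2} + (n+1) a_{n+1} - 3 a_n = 0.
Thus a_{n+2} = [-(n+1) a_{n+1} + 3 a_n] / ((n+1)(n+2)).

Check with a_0 = 3, a_1 = -2 (apply the recurrence for n = 0, 1, 2, 3): a_0 = 3, a_1 = -2, a_2 = 11/2, a_3 = -17/6, a_4 = 25/12, a_5 = -101/120.

a_(n+2) = [-(n+1) a_(n+1) + 3 a_n] / ((n+1)(n+2)); check: a_0 = 3, a_1 = -2, a_2 = 11/2, a_3 = -17/6, a_4 = 25/12, a_5 = -101/120


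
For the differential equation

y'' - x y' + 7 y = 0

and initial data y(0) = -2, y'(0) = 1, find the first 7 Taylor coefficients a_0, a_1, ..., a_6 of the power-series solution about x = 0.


Ansatz: y(x) = sum_{n>=0} a_n x^n, so y'(x) = sum_{n>=1} n a_n x^(n-1) and y''(x) = sum_{n>=2} n(n-1) a_n x^(n-2).
Substitute into P(x) y'' + Q(x) y' + R(x) y = 0 with P(x) = 1, Q(x) = -x, R(x) = 7, and match powers of x.
Initial conditions: a_0 = -2, a_1 = 1.
Setting the coefficient of each power of x to zero and solving order by order (substituting the coefficients already found):
  x^0: 2 a_2 + 7 a_0 = 0  ->  2 a_2 = -7 a_0 = 14  ->  a_2 = 7
  x^1: 6 a_3 + 6 a_1 = 0  ->  6 a_3 = -6 a_1 = -6  ->  a_3 = -1
  x^2: 12 a_4 + 5 a_2 = 0  ->  12 a_4 = -5 a_2 = -35  ->  a_4 = -35/12
  x^3: 20 a_5 + 4 a_3 = 0  ->  20 a_5 = -4 a_3 = 4  ->  a_5 = 1/5
  x^4: 30 a_6 + 3 a_4 = 0  ->  30 a_6 = -3 a_4 = 35/4  ->  a_6 = 7/24
Truncated series: y(x) = -2 + x + 7 x^2 - x^3 - (35/12) x^4 + (1/5) x^5 + (7/24) x^6 + O(x^7).

a_0 = -2; a_1 = 1; a_2 = 7; a_3 = -1; a_4 = -35/12; a_5 = 1/5; a_6 = 7/24


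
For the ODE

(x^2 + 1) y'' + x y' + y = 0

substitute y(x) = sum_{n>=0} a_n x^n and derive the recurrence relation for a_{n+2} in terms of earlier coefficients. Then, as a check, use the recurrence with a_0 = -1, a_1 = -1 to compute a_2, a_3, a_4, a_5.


Substitute y = sum_n a_n x^n.
(1 + 1 x^2) y'' contributes (n+2)(n+1) a_{n+2} + n(n-1) a_n at x^n.
x y'(x) contributes n a_n at x^n.
y(x) contributes 1 a_n at x^n.
Matching x^n: (n+2)(n+1) a_{n+2} + (n(n-1) + n + 1) a_n = 0.
Thus a_{n+2} = (-n(n-1) - n - 1) / ((n+1)(n+2)) * a_n.

Check with a_0 = -1, a_1 = -1 (apply the recurrence for n = 0, 1, 2, 3): a_0 = -1, a_1 = -1, a_2 = 1/2, a_3 = 1/3, a_4 = -5/24, a_5 = -1/6.

a_(n+2) = (-n(n-1) - n - 1) / ((n+1)(n+2)) * a_n; check: a_0 = -1, a_1 = -1, a_2 = 1/2, a_3 = 1/3, a_4 = -5/24, a_5 = -1/6


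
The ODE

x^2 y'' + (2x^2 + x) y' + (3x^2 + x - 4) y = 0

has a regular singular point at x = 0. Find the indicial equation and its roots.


Divide by x^2 to reach normal form y'' + P_1(x) y' + P_2(x) y = 0 with P_1(x) = 2 + 1/x and P_2(x) = 3 + 1/x - 4/x^2.
x = 0 is a singular point because the y'-coefficient 2 + 1/x has a pole at x = 0 and the y-coefficient 3 + 1/x - 4/x^2 has a pole at x = 0.
It is a regular singular point because x P_1(x) = p(x) = 2x + 1 and x^2 P_2(x) = q(x) = 3x^2 + x - 4 are polynomials, hence analytic at x = 0.
p(0) = 1,  q(0) = -4.
Indicial equation: r(r-1) + p(0) r + q(0) = 0, i.e. r^2 + (p(0) - 1) r + q(0) = 0, i.e. r^2 - 4 = 0.
Discriminant: (0)^2 - 4(-4) = 16, so r = (0 ± 4)/2.
Solving: r_1 = 2, r_2 = -2.

indicial: r^2 - 4 = 0; roots r_1 = 2, r_2 = -2


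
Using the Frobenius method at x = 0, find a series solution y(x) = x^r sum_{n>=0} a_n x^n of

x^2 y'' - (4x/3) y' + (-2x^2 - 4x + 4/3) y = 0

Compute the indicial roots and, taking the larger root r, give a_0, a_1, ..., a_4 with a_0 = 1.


Write in Frobenius form y'' + (p(x)/x) y' + (q(x)/x^2) y = 0:
  p(x) = -4/3,  q(x) = -2x^2 - 4x + 4/3.
Indicial equation: r(r-1) + (-4/3) r + (4/3) = 0 -> roots r_1 = 4/3, r_2 = 1.
Take r = r_1 = 4/3. Let y(x) = x^r sum_{n>=0} a_n x^n with a_0 = 1.
Substitute y = x^r sum a_n x^n and match x^{r+n}. The recurrence is
  D(n) a_n - 4 a_{n-1} - 2 a_{n-2} = 0,  where D(n) = (r+n)(r+n-1) + (-4/3)(r+n) + (4/3).
  a_n = [4 a_{n-1} + 2 a_{n-2}] / D(n).
Since the indicial polynomial factors as (r - r_1)(r - r_2), D(n) = (r_1 + n - r_1)(r_1 + n - r_2) = n(n + 1/3).
Evaluating step by step (a_0 = 1):
  n = 1: D(1) = 1(1 + 1/3) = 4/3; numerator = 4(1) = 4; a_1 = (4)/(4/3) = 3
  n = 2: D(2) = 2(2 + 1/3) = 14/3; numerator = 4(3) + 2(1) = 14; a_2 = (14)/(14/3) = 3
  n = 3: D(3) = 3(3 + 1/3) = 10; numerator = 4(3) + 2(3) = 18; a_3 = (18)/(10) = 9/5
  n = 4: D(4) = 4(4 + 1/3) = 52/3; numerator = 4(9/5) + 2(3) = 66/5; a_4 = (66/5)/(52/3) = 99/130

r = 4/3; a_0 = 1; a_1 = 3; a_2 = 3; a_3 = 9/5; a_4 = 99/130


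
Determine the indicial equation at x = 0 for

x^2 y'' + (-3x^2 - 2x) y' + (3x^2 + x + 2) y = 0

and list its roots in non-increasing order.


Divide by x^2 to reach normal form y'' + P_1(x) y' + P_2(x) y = 0 with P_1(x) = -3 - 2/x and P_2(x) = 3 + 1/x + 2/x^2.
x = 0 is a singular point because the y'-coefficient -3 - 2/x has a pole at x = 0 and the y-coefficient 3 + 1/x + 2/x^2 has a pole at x = 0.
It is a regular singular point because x P_1(x) = p(x) = -3x - 2 and x^2 P_2(x) = q(x) = 3x^2 + x + 2 are polynomials, hence analytic at x = 0.
p(0) = -2,  q(0) = 2.
Indicial equation: r(r-1) + p(0) r + q(0) = 0, i.e. r^2 + (p(0) - 1) r + q(0) = 0, i.e. r^2 - 3 r + 2 = 0.
Discriminant: (-3)^2 - 4(2) = 1, so r = (3 ± 1)/2.
Solving: r_1 = 2, r_2 = 1.

indicial: r^2 - 3 r + 2 = 0; roots r_1 = 2, r_2 = 1


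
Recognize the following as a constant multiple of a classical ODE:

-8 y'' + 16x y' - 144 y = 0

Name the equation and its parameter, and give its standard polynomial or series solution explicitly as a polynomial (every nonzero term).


All three coefficients share the factor -8; dividing through by -8 gives  y'' - 2x y' + 18 y = 0.
This matches the Hermite equation y'' - 2x y' + 2n y = 0 with 2n = 18, so n = 9; the polynomial solution is H_9(x).
With y = sum_k a_k x^k, matching x^k gives (k+2)(k+1) a_{k+2} = 2(k - n) a_k = 2(k - 9) a_k. The right side vanishes at k = 9, so the series with the parity of 9 terminates at degree 9.
Standard normalization: leading coefficient of H_n is 2^n, so a_9 = 2^9 = 512. Work downward with a_k = (k+1)(k+2) a_{k+2} / (2(k - n)):
  a_7 = (8)(9)(512) / (2(7 - 9)) = 36864/(-4) = -9216
  a_5 = (6)(7)(-9216) / (2(5 - 9)) = -387072/(-8) = 48384
  a_3 = (4)(5)(48384) / (2(3 - 9)) = 967680/(-12) = -80640
  a_1 = (2)(3)(-80640) / (2(1 - 9)) = -483840/(-16) = 30240
Hence H_9(x) = 512 x^9 - 9216 x^7 + 48384 x^5 - 80640 x^3 + 30240 x.

H_9(x); series = 512 x^9 - 9216 x^7 + 48384 x^5 - 80640 x^3 + 30240 x


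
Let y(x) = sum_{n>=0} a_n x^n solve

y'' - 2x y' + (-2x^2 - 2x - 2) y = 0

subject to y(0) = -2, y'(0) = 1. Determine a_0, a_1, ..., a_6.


Ansatz: y(x) = sum_{n>=0} a_n x^n, so y'(x) = sum_{n>=1} n a_n x^(n-1) and y''(x) = sum_{n>=2} n(n-1) a_n x^(n-2).
Substitute into P(x) y'' + Q(x) y' + R(x) y = 0 with P(x) = 1, Q(x) = -2x, R(x) = -2x^2 - 2x - 2, and match powers of x.
Initial conditions: a_0 = -2, a_1 = 1.
Setting the coefficient of each power of x to zero and solving order by order (substituting the coefficients already found):
  x^0: 2 a_2 - 2 a_0 = 0  ->  2 a_2 = 2 a_0 = -4  ->  a_2 = -2
  x^1: 6 a_3 - 4 a_1 - 2 a_0 = 0  ->  6 a_3 = 4 a_1 + 2 a_0 = 0  ->  a_3 = 0
  x^2: 12 a_4 - 6 a_2 - 2 a_1 - 2 a_0 = 0  ->  12 a_4 = 6 a_2 + 2 a_1 + 2 a_0 = -14  ->  a_4 = -7/6
  x^3: 20 a_5 - 8 a_3 - 2 a_2 - 2 a_1 = 0  ->  20 a_5 = 8 a_3 + 2 a_2 + 2 a_1 = -2  ->  a_5 = -1/10
  x^4: 30 a_6 - 10 a_4 - 2 a_3 - 2 a_2 = 0  ->  30 a_6 = 10 a_4 + 2 a_3 + 2 a_2 = -47/3  ->  a_6 = -47/90
Truncated series: y(x) = -2 + x - 2 x^2 - (7/6) x^4 - (1/10) x^5 - (47/90) x^6 + O(x^7).

a_0 = -2; a_1 = 1; a_2 = -2; a_3 = 0; a_4 = -7/6; a_5 = -1/10; a_6 = -47/90


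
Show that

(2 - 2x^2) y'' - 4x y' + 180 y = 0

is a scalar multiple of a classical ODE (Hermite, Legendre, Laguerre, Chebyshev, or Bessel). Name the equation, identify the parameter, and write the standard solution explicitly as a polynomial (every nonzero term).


All three coefficients share the factor 2; dividing through by 2 gives  (1 - x^2) y'' - 2x y' + 90 y = 0.
This matches the Legendre equation (1 - x^2) y'' - 2x y' + n(n+1) y = 0 (note the -2x y' term) with n(n+1) = 90, so n = 9; the polynomial solution is P_9(x).
With y = sum_k a_k x^k, matching x^k gives (k+2)(k+1) a_{k+2} = [k(k+1) - n(n+1)] a_k = (k - 9)(k + 10) a_k. The right side vanishes at k = 9, so the series with the parity of 9 terminates at degree 9.
Standard normalization (P_n(1) = 1): leading coefficient (2n)!/(2^n (n!)^2) = 6402373705728000/(512*131681894400) = 12155/128, so a_9 = 12155/128. Work downward with a_k = (k+1)(k+2) a_{k+2} / ((k - 9)(k + 10)):
  a_7 = (8)(9)(12155/128) / ((7 - 9)(7 + 10)) = (109395/16)/(-34) = -6435/32
  a_5 = (6)(7)(-6435/32) / ((5 - 9)(5 + 10)) = (-135135/16)/(-60) = 9009/64
  a_3 = (4)(5)(9009/64) / ((3 - 9)(3 + 10)) = (45045/16)/(-78) = -1155/32
  a_1 = (2)(3)(-1155/32) / ((1 - 9)(1 + 10)) = (-3465/16)/(-88) = 315/128
Hence P_9(x) = 12155 x^9/128 - 6435 x^7/32 + 9009 x^5/64 - 1155 x^3/32 + 315 x/128.

P_9(x); series = 12155 x^9/128 - 6435 x^7/32 + 9009 x^5/64 - 1155 x^3/32 + 315 x/128


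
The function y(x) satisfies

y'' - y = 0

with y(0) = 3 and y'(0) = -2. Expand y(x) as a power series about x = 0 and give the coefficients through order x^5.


Ansatz: y(x) = sum_{n>=0} a_n x^n, so y'(x) = sum_{n>=1} n a_n x^(n-1) and y''(x) = sum_{n>=2} n(n-1) a_n x^(n-2).
Substitute into P(x) y'' + Q(x) y' + R(x) y = 0 with P(x) = 1, Q(x) = 0, R(x) = -1, and match powers of x.
Initial conditions: a_0 = 3, a_1 = -2.
Setting the coefficient of each power of x to zero and solving order by order (substituting the coefficients already found):
  x^0: 2 a_2 - a_0 = 0  ->  2 a_2 = a_0 = 3  ->  a_2 = 3/2
  x^1: 6 a_3 - a_1 = 0  ->  6 a_3 = a_1 = -2  ->  a_3 = -1/3
  x^2: 12 a_4 - a_2 = 0  ->  12 a_4 = a_2 = 3/2  ->  a_4 = 1/8
  x^3: 20 a_5 - a_3 = 0  ->  20 a_5 = a_3 = -1/3  ->  a_5 = -1/60
Truncated series: y(x) = 3 - 2 x + (3/2) x^2 - (1/3) x^3 + (1/8) x^4 - (1/60) x^5 + O(x^6).

a_0 = 3; a_1 = -2; a_2 = 3/2; a_3 = -1/3; a_4 = 1/8; a_5 = -1/60


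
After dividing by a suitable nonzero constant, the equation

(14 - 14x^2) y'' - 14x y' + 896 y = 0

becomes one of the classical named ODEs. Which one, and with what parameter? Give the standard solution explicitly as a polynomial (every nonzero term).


All three coefficients share the factor 14; dividing through by 14 gives  (1 - x^2) y'' - x y' + 64 y = 0.
This matches the Chebyshev equation (1 - x^2) y'' - x y' + n^2 y = 0 (note the -x y' term, not -2x y') with n^2 = 64, so n = 8; the polynomial solution is T_8(x).
With y = sum_k a_k x^k, matching x^k gives (k+2)(k+1) a_{k+2} = (k^2 - n^2) a_k = (k - 8)(k + 8) a_k. The right side vanishes at k = 8, so the series with the parity of 8 terminates at degree 8.
Standard normalization: leading coefficient of T_n is 2^(n-1), so a_8 = 2^7 = 128. Work downward with a_k = (k+1)(k+2) a_{k+2} / ((k - 8)(k + 8)):
  a_6 = (7)(8)(128) / ((6 - 8)(6 + 8)) = 7168/(-28) = -256
  a_4 = (5)(6)(-256) / ((4 - 8)(4 + 8)) = -7680/(-48) = 160
  a_2 = (3)(4)(160) / ((2 - 8)(2 + 8)) = 1920/(-60) = -32
  a_0 = (1)(2)(-32) / ((0 - 8)(0 + 8)) = -64/(-64) = 1
Hence T_8(x) = 128 x^8 - 256 x^6 + 160 x^4 - 32 x^2 + 1.

T_8(x); series = 128 x^8 - 256 x^6 + 160 x^4 - 32 x^2 + 1


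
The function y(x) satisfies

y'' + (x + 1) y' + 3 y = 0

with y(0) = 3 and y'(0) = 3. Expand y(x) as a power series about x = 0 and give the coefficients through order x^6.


Ansatz: y(x) = sum_{n>=0} a_n x^n, so y'(x) = sum_{n>=1} n a_n x^(n-1) and y''(x) = sum_{n>=2} n(n-1) a_n x^(n-2).
Substitute into P(x) y'' + Q(x) y' + R(x) y = 0 with P(x) = 1, Q(x) = x + 1, R(x) = 3, and match powers of x.
Initial conditions: a_0 = 3, a_1 = 3.
Setting the coefficient of each power of x to zero and solving order by order (substituting the coefficients already found):
  x^0: 2 a_2 + a_1 + 3 a_0 = 0  ->  2 a_2 = -a_1 - 3 a_0 = -12  ->  a_2 = -6
  x^1: 6 a_3 + 2 a_2 + 4 a_1 = 0  ->  6 a_3 = -2 a_2 - 4 a_1 = 0  ->  a_3 = 0
  x^2: 12 a_4 + 3 a_3 + 5 a_2 = 0  ->  12 a_4 = -3 a_3 - 5 a_2 = 30  ->  a_4 = 5/2
  x^3: 20 a_5 + 4 a_4 + 6 a_3 = 0  ->  20 a_5 = -4 a_4 - 6 a_3 = -10  ->  a_5 = -1/2
  x^4: 30 a_6 + 5 a_5 + 7 a_4 = 0  ->  30 a_6 = -5 a_5 - 7 a_4 = -15  ->  a_6 = -1/2
Truncated series: y(x) = 3 + 3 x - 6 x^2 + (5/2) x^4 - (1/2) x^5 - (1/2) x^6 + O(x^7).

a_0 = 3; a_1 = 3; a_2 = -6; a_3 = 0; a_4 = 5/2; a_5 = -1/2; a_6 = -1/2


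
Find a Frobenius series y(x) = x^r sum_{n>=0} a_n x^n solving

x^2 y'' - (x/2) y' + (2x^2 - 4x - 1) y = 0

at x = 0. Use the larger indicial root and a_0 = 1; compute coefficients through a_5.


Write in Frobenius form y'' + (p(x)/x) y' + (q(x)/x^2) y = 0:
  p(x) = -1/2,  q(x) = 2x^2 - 4x - 1.
Indicial equation: r(r-1) + (-1/2) r + (-1) = 0 -> roots r_1 = 2, r_2 = -1/2.
Take r = r_1 = 2. Let y(x) = x^r sum_{n>=0} a_n x^n with a_0 = 1.
Substitute y = x^r sum a_n x^n and match x^{r+n}. The recurrence is
  D(n) a_n - 4 a_{n-1} + 2 a_{n-2} = 0,  where D(n) = (r+n)(r+n-1) + (-1/2)(r+n) + (-1).
  a_n = [4 a_{n-1} - 2 a_{n-2}] / D(n).
Since the indicial polynomial factors as (r - r_1)(r - r_2), D(n) = (r_1 + n - r_1)(r_1 + n - r_2) = n(n + 5/2).
Evaluating step by step (a_0 = 1):
  n = 1: D(1) = 1(1 + 5/2) = 7/2; numerator = 4(1) = 4; a_1 = (4)/(7/2) = 8/7
  n = 2: D(2) = 2(2 + 5/2) = 9; numerator = 4(8/7) - 2(1) = 18/7; a_2 = (18/7)/(9) = 2/7
  n = 3: D(3) = 3(3 + 5/2) = 33/2; numerator = 4(2/7) - 2(8/7) = -8/7; a_3 = (-8/7)/(33/2) = -16/231
  n = 4: D(4) = 4(4 + 5/2) = 26; numerator = 4(-16/231) - 2(2/7) = -28/33; a_4 = (-28/33)/(26) = -14/429
  n = 5: D(5) = 5(5 + 5/2) = 75/2; numerator = 4(-14/429) - 2(-16/231) = 8/1001; a_5 = (8/1001)/(75/2) = 16/75075

r = 2; a_0 = 1; a_1 = 8/7; a_2 = 2/7; a_3 = -16/231; a_4 = -14/429; a_5 = 16/75075


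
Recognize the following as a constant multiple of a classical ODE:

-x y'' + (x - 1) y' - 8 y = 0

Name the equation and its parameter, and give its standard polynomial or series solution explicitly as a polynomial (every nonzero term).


All three coefficients share the factor -1; dividing through by -1 gives  x y'' + (1 - x) y' + 8 y = 0.
This matches the Laguerre equation x y'' + (1 - x) y' + n y = 0 with n = 8; the polynomial solution is L_8(x).
With y = sum_k a_k x^k, matching x^k gives (k+1)k a_{k+1} + (k+1) a_{k+1} - k a_k + n a_k = 0, i.e. (k+1)^2 a_{k+1} = (k - n) a_k = (k - 8) a_k. The right side vanishes at k = 8, so the series terminates at degree 8.
Standard normalization L_n(0) = 1 gives a_0 = 1. Work upward with a_{k+1} = (k - 8) a_k / (k+1)^2:
  a_1 = (0 - 8)(1) / 1^2 = -8/1 = -8
  a_2 = (1 - 8)(-8) / 2^2 = 56/4 = 14
  a_3 = (2 - 8)(14) / 3^2 = -84/9 = -28/3
  a_4 = (3 - 8)(-28/3) / 4^2 = (140/3)/16 = 35/12
  a_5 = (4 - 8)(35/12) / 5^2 = (-35/3)/25 = -7/15
  a_6 = (5 - 8)(-7/15) / 6^2 = (7/5)/36 = 7/180
  a_7 = (6 - 8)(7/180) / 7^2 = (-7/90)/49 = -1/630
  a_8 = (7 - 8)(-1/630) / 8^2 = (1/630)/64 = 1/40320
Hence L_8(x) = x^8/40320 - x^7/630 + 7 x^6/180 - 7 x^5/15 + 35 x^4/12 - 28 x^3/3 + 14 x^2 - 8 x + 1.

L_8(x); series = x^8/40320 - x^7/630 + 7 x^6/180 - 7 x^5/15 + 35 x^4/12 - 28 x^3/3 + 14 x^2 - 8 x + 1


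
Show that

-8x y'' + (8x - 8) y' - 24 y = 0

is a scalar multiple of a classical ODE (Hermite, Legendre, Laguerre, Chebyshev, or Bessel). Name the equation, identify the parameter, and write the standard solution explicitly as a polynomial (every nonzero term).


All three coefficients share the factor -8; dividing through by -8 gives  x y'' + (1 - x) y' + 3 y = 0.
This matches the Laguerre equation x y'' + (1 - x) y' + n y = 0 with n = 3; the polynomial solution is L_3(x).
With y = sum_k a_k x^k, matching x^k gives (k+1)k a_{k+1} + (k+1) a_{k+1} - k a_k + n a_k = 0, i.e. (k+1)^2 a_{k+1} = (k - n) a_k = (k - 3) a_k. The right side vanishes at k = 3, so the series terminates at degree 3.
Standard normalization L_n(0) = 1 gives a_0 = 1. Work upward with a_{k+1} = (k - 3) a_k / (k+1)^2:
  a_1 = (0 - 3)(1) / 1^2 = -3/1 = -3
  a_2 = (1 - 3)(-3) / 2^2 = 6/4 = 3/2
  a_3 = (2 - 3)(3/2) / 3^2 = (-3/2)/9 = -1/6
Hence L_3(x) = -x^3/6 + 3 x^2/2 - 3 x + 1.

L_3(x); series = -x^3/6 + 3 x^2/2 - 3 x + 1


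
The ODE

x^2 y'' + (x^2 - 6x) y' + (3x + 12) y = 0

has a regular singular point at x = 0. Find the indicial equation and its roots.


Divide by x^2 to reach normal form y'' + P_1(x) y' + P_2(x) y = 0 with P_1(x) = 1 - 6/x and P_2(x) = 3/x + 12/x^2.
x = 0 is a singular point because the y'-coefficient 1 - 6/x has a pole at x = 0 and the y-coefficient 3/x + 12/x^2 has a pole at x = 0.
It is a regular singular point because x P_1(x) = p(x) = x - 6 and x^2 P_2(x) = q(x) = 3x + 12 are polynomials, hence analytic at x = 0.
p(0) = -6,  q(0) = 12.
Indicial equation: r(r-1) + p(0) r + q(0) = 0, i.e. r^2 + (p(0) - 1) r + q(0) = 0, i.e. r^2 - 7 r + 12 = 0.
Discriminant: (-7)^2 - 4(12) = 1, so r = (7 ± 1)/2.
Solving: r_1 = 4, r_2 = 3.

indicial: r^2 - 7 r + 12 = 0; roots r_1 = 4, r_2 = 3


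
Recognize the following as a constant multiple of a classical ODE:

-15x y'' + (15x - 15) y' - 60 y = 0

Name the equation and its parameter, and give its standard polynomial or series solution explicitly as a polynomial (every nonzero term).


All three coefficients share the factor -15; dividing through by -15 gives  x y'' + (1 - x) y' + 4 y = 0.
This matches the Laguerre equation x y'' + (1 - x) y' + n y = 0 with n = 4; the polynomial solution is L_4(x).
With y = sum_k a_k x^k, matching x^k gives (k+1)k a_{k+1} + (k+1) a_{k+1} - k a_k + n a_k = 0, i.e. (k+1)^2 a_{k+1} = (k - n) a_k = (k - 4) a_k. The right side vanishes at k = 4, so the series terminates at degree 4.
Standard normalization L_n(0) = 1 gives a_0 = 1. Work upward with a_{k+1} = (k - 4) a_k / (k+1)^2:
  a_1 = (0 - 4)(1) / 1^2 = -4/1 = -4
  a_2 = (1 - 4)(-4) / 2^2 = 12/4 = 3
  a_3 = (2 - 4)(3) / 3^2 = -6/9 = -2/3
  a_4 = (3 - 4)(-2/3) / 4^2 = (2/3)/16 = 1/24
Hence L_4(x) = x^4/24 - 2 x^3/3 + 3 x^2 - 4 x + 1.

L_4(x); series = x^4/24 - 2 x^3/3 + 3 x^2 - 4 x + 1


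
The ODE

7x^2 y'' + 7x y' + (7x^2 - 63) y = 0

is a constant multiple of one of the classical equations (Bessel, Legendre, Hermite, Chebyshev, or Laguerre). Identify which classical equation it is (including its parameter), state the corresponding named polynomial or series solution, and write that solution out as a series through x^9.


All three coefficients share the factor 7; dividing through by 7 gives  x^2 y'' + x y' + (x^2 - 9) y = 0.
This matches the Bessel equation x^2 y'' + x y' + (x^2 - nu^2) y = 0 with nu^2 = 9, so nu = 3; the solution bounded at x = 0 is J_3(x).
Frobenius at x = 0: indicial roots ±nu; for r = nu the recurrence k(k + 2nu) c_k = -c_{k-2} gives the standard series J_nu(x) = sum_{k>=0} (-1)^k / (k! (k+nu)!) (x/2)^(2k+nu). Evaluate the first 4 terms:
  k = 0: (-1)^0 / (0! * 3! * 2^3) x^3 = 1/(1*6*8) x^3 = (1/48) x^3
  k = 1: (-1)^1 / (1! * 4! * 2^5) x^5 = -1/(1*24*32) x^5 = (-1/768) x^5
  k = 2: (-1)^2 / (2! * 5! * 2^7) x^7 = 1/(2*120*128) x^7 = (1/30720) x^7
  k = 3: (-1)^3 / (3! * 6! * 2^9) x^9 = -1/(6*720*512) x^9 = (-1/2211840) x^9
Hence J_3(x) = -x^9/2211840 + x^7/30720 - x^5/768 + x^3/48 + ....

J_3(x); series = -x^9/2211840 + x^7/30720 - x^5/768 + x^3/48


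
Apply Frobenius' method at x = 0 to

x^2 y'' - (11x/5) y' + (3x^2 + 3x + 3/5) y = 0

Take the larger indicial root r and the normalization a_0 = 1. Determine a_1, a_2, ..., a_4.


Write in Frobenius form y'' + (p(x)/x) y' + (q(x)/x^2) y = 0:
  p(x) = -11/5,  q(x) = 3x^2 + 3x + 3/5.
Indicial equation: r(r-1) + (-11/5) r + (3/5) = 0 -> roots r_1 = 3, r_2 = 1/5.
Take r = r_1 = 3. Let y(x) = x^r sum_{n>=0} a_n x^n with a_0 = 1.
Substitute y = x^r sum a_n x^n and match x^{r+n}. The recurrence is
  D(n) a_n + 3 a_{n-1} + 3 a_{n-2} = 0,  where D(n) = (r+n)(r+n-1) + (-11/5)(r+n) + (3/5).
  a_n = [-3 a_{n-1} - 3 a_{n-2}] / D(n).
Since the indicial polynomial factors as (r - r_1)(r - r_2), D(n) = (r_1 + n - r_1)(r_1 + n - r_2) = n(n + 14/5).
Evaluating step by step (a_0 = 1):
  n = 1: D(1) = 1(1 + 14/5) = 19/5; numerator = -3(1) = -3; a_1 = (-3)/(19/5) = -15/19
  n = 2: D(2) = 2(2 + 14/5) = 48/5; numerator = -3(-15/19) - 3(1) = -12/19; a_2 = (-12/19)/(48/5) = -5/76
  n = 3: D(3) = 3(3 + 14/5) = 87/5; numerator = -3(-5/76) - 3(-15/19) = 195/76; a_3 = (195/76)/(87/5) = 325/2204
  n = 4: D(4) = 4(4 + 14/5) = 136/5; numerator = -3(325/2204) - 3(-5/76) = -135/551; a_4 = (-135/551)/(136/5) = -675/74936

r = 3; a_0 = 1; a_1 = -15/19; a_2 = -5/76; a_3 = 325/2204; a_4 = -675/74936


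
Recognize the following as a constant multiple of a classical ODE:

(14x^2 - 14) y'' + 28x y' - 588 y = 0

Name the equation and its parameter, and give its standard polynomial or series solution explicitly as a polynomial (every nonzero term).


All three coefficients share the factor -14; dividing through by -14 gives  (1 - x^2) y'' - 2x y' + 42 y = 0.
This matches the Legendre equation (1 - x^2) y'' - 2x y' + n(n+1) y = 0 (note the -2x y' term) with n(n+1) = 42, so n = 6; the polynomial solution is P_6(x).
With y = sum_k a_k x^k, matching x^k gives (k+2)(k+1) a_{k+2} = [k(k+1) - n(n+1)] a_k = (k - 6)(k + 7) a_k. The right side vanishes at k = 6, so the series with the parity of 6 terminates at degree 6.
Standard normalization (P_n(1) = 1): leading coefficient (2n)!/(2^n (n!)^2) = 479001600/(64*518400) = 231/16, so a_6 = 231/16. Work downward with a_k = (k+1)(k+2) a_{k+2} / ((k - 6)(k + 7)):
  a_4 = (5)(6)(231/16) / ((4 - 6)(4 + 7)) = (3465/8)/(-22) = -315/16
  a_2 = (3)(4)(-315/16) / ((2 - 6)(2 + 7)) = (-945/4)/(-36) = 105/16
  a_0 = (1)(2)(105/16) / ((0 - 6)(0 + 7)) = (105/8)/(-42) = -5/16
Hence P_6(x) = 231 x^6/16 - 315 x^4/16 + 105 x^2/16 - 5/16.

P_6(x); series = 231 x^6/16 - 315 x^4/16 + 105 x^2/16 - 5/16


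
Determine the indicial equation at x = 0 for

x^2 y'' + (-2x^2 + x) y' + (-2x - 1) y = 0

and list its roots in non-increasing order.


Divide by x^2 to reach normal form y'' + P_1(x) y' + P_2(x) y = 0 with P_1(x) = -2 + 1/x and P_2(x) = -2/x - 1/x^2.
x = 0 is a singular point because the y'-coefficient -2 + 1/x has a pole at x = 0 and the y-coefficient -2/x - 1/x^2 has a pole at x = 0.
It is a regular singular point because x P_1(x) = p(x) = 1 - 2x and x^2 P_2(x) = q(x) = -2x - 1 are polynomials, hence analytic at x = 0.
p(0) = 1,  q(0) = -1.
Indicial equation: r(r-1) + p(0) r + q(0) = 0, i.e. r^2 + (p(0) - 1) r + q(0) = 0, i.e. r^2 - 1 = 0.
Discriminant: (0)^2 - 4(-1) = 4, so r = (0 ± 2)/2.
Solving: r_1 = 1, r_2 = -1.

indicial: r^2 - 1 = 0; roots r_1 = 1, r_2 = -1


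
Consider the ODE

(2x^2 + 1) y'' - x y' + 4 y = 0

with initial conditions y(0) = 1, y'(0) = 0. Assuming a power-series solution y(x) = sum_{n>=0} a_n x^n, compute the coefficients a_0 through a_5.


Ansatz: y(x) = sum_{n>=0} a_n x^n, so y'(x) = sum_{n>=1} n a_n x^(n-1) and y''(x) = sum_{n>=2} n(n-1) a_n x^(n-2).
Substitute into P(x) y'' + Q(x) y' + R(x) y = 0 with P(x) = 2x^2 + 1, Q(x) = -x, R(x) = 4, and match powers of x.
Initial conditions: a_0 = 1, a_1 = 0.
Setting the coefficient of each power of x to zero and solving order by order (substituting the coefficients already found):
  x^0: 2 a_2 + 4 a_0 = 0  ->  2 a_2 = -4 a_0 = -4  ->  a_2 = -2
  x^1: 6 a_3 + 3 a_1 = 0  ->  6 a_3 = -3 a_1 = 0  ->  a_3 = 0
  x^2: 12 a_4 + 6 a_2 = 0  ->  12 a_4 = -6 a_2 = 12  ->  a_4 = 1
  x^3: 20 a_5 + 13 a_3 = 0  ->  20 a_5 = -13 a_3 = 0  ->  a_5 = 0
Truncated series: y(x) = 1 - 2 x^2 + x^4 + O(x^6).

a_0 = 1; a_1 = 0; a_2 = -2; a_3 = 0; a_4 = 1; a_5 = 0


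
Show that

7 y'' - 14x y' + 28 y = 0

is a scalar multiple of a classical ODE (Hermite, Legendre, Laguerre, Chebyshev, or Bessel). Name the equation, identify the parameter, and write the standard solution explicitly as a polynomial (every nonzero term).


All three coefficients share the factor 7; dividing through by 7 gives  y'' - 2x y' + 4 y = 0.
This matches the Hermite equation y'' - 2x y' + 2n y = 0 with 2n = 4, so n = 2; the polynomial solution is H_2(x).
With y = sum_k a_k x^k, matching x^k gives (k+2)(k+1) a_{k+2} = 2(k - n) a_k = 2(k - 2) a_k. The right side vanishes at k = 2, so the series with the parity of 2 terminates at degree 2.
Standard normalization: leading coefficient of H_n is 2^n, so a_2 = 2^2 = 4. Work downward with a_k = (k+1)(k+2) a_{k+2} / (2(k - n)):
  a_0 = (1)(2)(4) / (2(0 - 2)) = 8/(-4) = -2
Hence H_2(x) = 4 x^2 - 2.

H_2(x); series = 4 x^2 - 2


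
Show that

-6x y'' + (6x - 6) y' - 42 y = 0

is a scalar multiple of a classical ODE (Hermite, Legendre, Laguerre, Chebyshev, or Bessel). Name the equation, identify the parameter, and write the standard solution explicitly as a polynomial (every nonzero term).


All three coefficients share the factor -6; dividing through by -6 gives  x y'' + (1 - x) y' + 7 y = 0.
This matches the Laguerre equation x y'' + (1 - x) y' + n y = 0 with n = 7; the polynomial solution is L_7(x).
With y = sum_k a_k x^k, matching x^k gives (k+1)k a_{k+1} + (k+1) a_{k+1} - k a_k + n a_k = 0, i.e. (k+1)^2 a_{k+1} = (k - n) a_k = (k - 7) a_k. The right side vanishes at k = 7, so the series terminates at degree 7.
Standard normalization L_n(0) = 1 gives a_0 = 1. Work upward with a_{k+1} = (k - 7) a_k / (k+1)^2:
  a_1 = (0 - 7)(1) / 1^2 = -7/1 = -7
  a_2 = (1 - 7)(-7) / 2^2 = 42/4 = 21/2
  a_3 = (2 - 7)(21/2) / 3^2 = (-105/2)/9 = -35/6
  a_4 = (3 - 7)(-35/6) / 4^2 = (70/3)/16 = 35/24
  a_5 = (4 - 7)(35/24) / 5^2 = (-35/8)/25 = -7/40
  a_6 = (5 - 7)(-7/40) / 6^2 = (7/20)/36 = 7/720
  a_7 = (6 - 7)(7/720) / 7^2 = (-7/720)/49 = -1/5040
Hence L_7(x) = -x^7/5040 + 7 x^6/720 - 7 x^5/40 + 35 x^4/24 - 35 x^3/6 + 21 x^2/2 - 7 x + 1.

L_7(x); series = -x^7/5040 + 7 x^6/720 - 7 x^5/40 + 35 x^4/24 - 35 x^3/6 + 21 x^2/2 - 7 x + 1


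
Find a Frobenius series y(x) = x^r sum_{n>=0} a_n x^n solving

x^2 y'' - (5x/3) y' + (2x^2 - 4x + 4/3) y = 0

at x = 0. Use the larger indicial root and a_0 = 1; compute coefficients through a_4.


Write in Frobenius form y'' + (p(x)/x) y' + (q(x)/x^2) y = 0:
  p(x) = -5/3,  q(x) = 2x^2 - 4x + 4/3.
Indicial equation: r(r-1) + (-5/3) r + (4/3) = 0 -> roots r_1 = 2, r_2 = 2/3.
Take r = r_1 = 2. Let y(x) = x^r sum_{n>=0} a_n x^n with a_0 = 1.
Substitute y = x^r sum a_n x^n and match x^{r+n}. The recurrence is
  D(n) a_n - 4 a_{n-1} + 2 a_{n-2} = 0,  where D(n) = (r+n)(r+n-1) + (-5/3)(r+n) + (4/3).
  a_n = [4 a_{n-1} - 2 a_{n-2}] / D(n).
Since the indicial polynomial factors as (r - r_1)(r - r_2), D(n) = (r_1 + n - r_1)(r_1 + n - r_2) = n(n + 4/3).
Evaluating step by step (a_0 = 1):
  n = 1: D(1) = 1(1 + 4/3) = 7/3; numerator = 4(1) = 4; a_1 = (4)/(7/3) = 12/7
  n = 2: D(2) = 2(2 + 4/3) = 20/3; numerator = 4(12/7) - 2(1) = 34/7; a_2 = (34/7)/(20/3) = 51/70
  n = 3: D(3) = 3(3 + 4/3) = 13; numerator = 4(51/70) - 2(12/7) = -18/35; a_3 = (-18/35)/(13) = -18/455
  n = 4: D(4) = 4(4 + 4/3) = 64/3; numerator = 4(-18/455) - 2(51/70) = -21/13; a_4 = (-21/13)/(64/3) = -63/832

r = 2; a_0 = 1; a_1 = 12/7; a_2 = 51/70; a_3 = -18/455; a_4 = -63/832


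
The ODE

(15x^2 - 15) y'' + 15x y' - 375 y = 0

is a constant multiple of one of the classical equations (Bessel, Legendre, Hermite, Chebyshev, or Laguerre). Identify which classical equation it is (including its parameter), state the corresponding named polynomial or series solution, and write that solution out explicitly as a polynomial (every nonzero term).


All three coefficients share the factor -15; dividing through by -15 gives  (1 - x^2) y'' - x y' + 25 y = 0.
This matches the Chebyshev equation (1 - x^2) y'' - x y' + n^2 y = 0 (note the -x y' term, not -2x y') with n^2 = 25, so n = 5; the polynomial solution is T_5(x).
With y = sum_k a_k x^k, matching x^k gives (k+2)(k+1) a_{k+2} = (k^2 - n^2) a_k = (k - 5)(k + 5) a_k. The right side vanishes at k = 5, so the series with the parity of 5 terminates at degree 5.
Standard normalization: leading coefficient of T_n is 2^(n-1), so a_5 = 2^4 = 16. Work downward with a_k = (k+1)(k+2) a_{k+2} / ((k - 5)(k + 5)):
  a_3 = (4)(5)(16) / ((3 - 5)(3 + 5)) = 320/(-16) = -20
  a_1 = (2)(3)(-20) / ((1 - 5)(1 + 5)) = -120/(-24) = 5
Hence T_5(x) = 16 x^5 - 20 x^3 + 5 x.

T_5(x); series = 16 x^5 - 20 x^3 + 5 x


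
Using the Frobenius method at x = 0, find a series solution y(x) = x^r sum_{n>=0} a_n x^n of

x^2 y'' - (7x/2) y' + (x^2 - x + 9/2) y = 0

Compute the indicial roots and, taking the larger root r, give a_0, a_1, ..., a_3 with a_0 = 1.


Write in Frobenius form y'' + (p(x)/x) y' + (q(x)/x^2) y = 0:
  p(x) = -7/2,  q(x) = x^2 - x + 9/2.
Indicial equation: r(r-1) + (-7/2) r + (9/2) = 0 -> roots r_1 = 3, r_2 = 3/2.
Take r = r_1 = 3. Let y(x) = x^r sum_{n>=0} a_n x^n with a_0 = 1.
Substitute y = x^r sum a_n x^n and match x^{r+n}. The recurrence is
  D(n) a_n - 1 a_{n-1} + 1 a_{n-2} = 0,  where D(n) = (r+n)(r+n-1) + (-7/2)(r+n) + (9/2).
  a_n = [1 a_{n-1} - 1 a_{n-2}] / D(n).
Since the indicial polynomial factors as (r - r_1)(r - r_2), D(n) = (r_1 + n - r_1)(r_1 + n - r_2) = n(n + 3/2).
Evaluating step by step (a_0 = 1):
  n = 1: D(1) = 1(1 + 3/2) = 5/2; numerator = 1(1) = 1; a_1 = (1)/(5/2) = 2/5
  n = 2: D(2) = 2(2 + 3/2) = 7; numerator = 1(2/5) - 1(1) = -3/5; a_2 = (-3/5)/(7) = -3/35
  n = 3: D(3) = 3(3 + 3/2) = 27/2; numerator = 1(-3/35) - 1(2/5) = -17/35; a_3 = (-17/35)/(27/2) = -34/945

r = 3; a_0 = 1; a_1 = 2/5; a_2 = -3/35; a_3 = -34/945


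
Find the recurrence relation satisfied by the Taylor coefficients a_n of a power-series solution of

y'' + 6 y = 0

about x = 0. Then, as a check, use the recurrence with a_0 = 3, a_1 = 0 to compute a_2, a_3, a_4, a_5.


Substitute y = sum_n a_n x^n into y'' + (const) y = 0.
y''(x) = sum_{n>=0} (n+2)(n+1) a_{n+2} x^n.
The ODE becomes sum_n [(n+2)(n+1) a_{n+2} + 6 a_n] x^n = 0.
Setting each coefficient to zero gives the recurrence:
  (n+2)(n+1) a_{n+2} + 6 a_n = 0,
  a_{n+2} = -6 / ((n+1)(n+2)) a_n.

Check with a_0 = 3, a_1 = 0 (apply the recurrence for n = 0, 1, 2, 3): a_0 = 3, a_1 = 0, a_2 = -9, a_3 = 0, a_4 = 9/2, a_5 = 0.

a_{n+2} = -6/((n+1)(n+2)) * a_n; check: a_0 = 3, a_1 = 0, a_2 = -9, a_3 = 0, a_4 = 9/2, a_5 = 0


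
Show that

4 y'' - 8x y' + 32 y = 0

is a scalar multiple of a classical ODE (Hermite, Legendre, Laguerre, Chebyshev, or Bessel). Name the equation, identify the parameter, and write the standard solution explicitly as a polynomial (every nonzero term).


All three coefficients share the factor 4; dividing through by 4 gives  y'' - 2x y' + 8 y = 0.
This matches the Hermite equation y'' - 2x y' + 2n y = 0 with 2n = 8, so n = 4; the polynomial solution is H_4(x).
With y = sum_k a_k x^k, matching x^k gives (k+2)(k+1) a_{k+2} = 2(k - n) a_k = 2(k - 4) a_k. The right side vanishes at k = 4, so the series with the parity of 4 terminates at degree 4.
Standard normalization: leading coefficient of H_n is 2^n, so a_4 = 2^4 = 16. Work downward with a_k = (k+1)(k+2) a_{k+2} / (2(k - n)):
  a_2 = (3)(4)(16) / (2(2 - 4)) = 192/(-4) = -48
  a_0 = (1)(2)(-48) / (2(0 - 4)) = -96/(-8) = 12
Hence H_4(x) = 16 x^4 - 48 x^2 + 12.

H_4(x); series = 16 x^4 - 48 x^2 + 12


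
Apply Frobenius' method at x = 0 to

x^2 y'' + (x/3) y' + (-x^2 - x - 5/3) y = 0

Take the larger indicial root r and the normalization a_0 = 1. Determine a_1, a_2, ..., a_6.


Write in Frobenius form y'' + (p(x)/x) y' + (q(x)/x^2) y = 0:
  p(x) = 1/3,  q(x) = -x^2 - x - 5/3.
Indicial equation: r(r-1) + (1/3) r + (-5/3) = 0 -> roots r_1 = 5/3, r_2 = -1.
Take r = r_1 = 5/3. Let y(x) = x^r sum_{n>=0} a_n x^n with a_0 = 1.
Substitute y = x^r sum a_n x^n and match x^{r+n}. The recurrence is
  D(n) a_n - 1 a_{n-1} - 1 a_{n-2} = 0,  where D(n) = (r+n)(r+n-1) + (1/3)(r+n) + (-5/3).
  a_n = [1 a_{n-1} + 1 a_{n-2}] / D(n).
Since the indicial polynomial factors as (r - r_1)(r - r_2), D(n) = (r_1 + n - r_1)(r_1 + n - r_2) = n(n + 8/3).
Evaluating step by step (a_0 = 1):
  n = 1: D(1) = 1(1 + 8/3) = 11/3; numerator = 1(1) = 1; a_1 = (1)/(11/3) = 3/11
  n = 2: D(2) = 2(2 + 8/3) = 28/3; numerator = 1(3/11) + 1(1) = 14/11; a_2 = (14/11)/(28/3) = 3/22
  n = 3: D(3) = 3(3 + 8/3) = 17; numerator = 1(3/22) + 1(3/11) = 9/22; a_3 = (9/22)/(17) = 9/374
  n = 4: D(4) = 4(4 + 8/3) = 80/3; numerator = 1(9/374) + 1(3/22) = 30/187; a_4 = (30/187)/(80/3) = 9/1496
  n = 5: D(5) = 5(5 + 8/3) = 115/3; numerator = 1(9/1496) + 1(9/374) = 45/1496; a_5 = (45/1496)/(115/3) = 27/34408
  n = 6: D(6) = 6(6 + 8/3) = 52; numerator = 1(27/34408) + 1(9/1496) = 117/17204; a_6 = (117/17204)/(52) = 9/68816

r = 5/3; a_0 = 1; a_1 = 3/11; a_2 = 3/22; a_3 = 9/374; a_4 = 9/1496; a_5 = 27/34408; a_6 = 9/68816
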